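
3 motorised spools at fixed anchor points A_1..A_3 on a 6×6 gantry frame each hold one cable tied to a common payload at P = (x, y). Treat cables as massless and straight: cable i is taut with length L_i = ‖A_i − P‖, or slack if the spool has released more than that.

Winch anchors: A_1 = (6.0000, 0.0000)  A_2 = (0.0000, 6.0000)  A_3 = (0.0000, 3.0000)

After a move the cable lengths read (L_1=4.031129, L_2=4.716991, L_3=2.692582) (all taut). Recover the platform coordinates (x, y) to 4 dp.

circle eqns → linear via eq_j − eq_1; set k_j = A_j·A_j − L_j²
k_1 = 36.0000+0.0000−16.2500 = 19.7500
12.0000·x − 12.0000·y = k_1−k_2 = 6.0000
12.0000·x − 6.0000·y = k_1−k_3 = 18.0000
solve first two rows → x=2.5000, y=2.0000

(2.5000, 2.0000)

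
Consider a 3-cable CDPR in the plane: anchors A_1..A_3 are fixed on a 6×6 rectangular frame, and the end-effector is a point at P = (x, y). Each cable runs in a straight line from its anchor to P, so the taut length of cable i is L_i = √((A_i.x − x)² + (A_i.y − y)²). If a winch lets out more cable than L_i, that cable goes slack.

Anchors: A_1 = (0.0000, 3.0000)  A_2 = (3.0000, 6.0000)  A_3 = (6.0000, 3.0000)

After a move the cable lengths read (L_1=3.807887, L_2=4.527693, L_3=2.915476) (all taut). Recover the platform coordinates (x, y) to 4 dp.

each cable: (A_i−P)·(A_i−P) = L_i²; let k_i = ‖A_i‖²−L_i²
k_1 = 0.0000+9.0000−14.5000 = -5.5000
row 1: -6.0000x − 6.0000y = -30.0000  (k_2=24.5000)
row 2: -12.0000x + 0.0000y = -42.0000  (k_3=36.5000)
Cramer on rows 1–2 → x = 3.5000, y = 1.5000

(3.5000, 1.5000)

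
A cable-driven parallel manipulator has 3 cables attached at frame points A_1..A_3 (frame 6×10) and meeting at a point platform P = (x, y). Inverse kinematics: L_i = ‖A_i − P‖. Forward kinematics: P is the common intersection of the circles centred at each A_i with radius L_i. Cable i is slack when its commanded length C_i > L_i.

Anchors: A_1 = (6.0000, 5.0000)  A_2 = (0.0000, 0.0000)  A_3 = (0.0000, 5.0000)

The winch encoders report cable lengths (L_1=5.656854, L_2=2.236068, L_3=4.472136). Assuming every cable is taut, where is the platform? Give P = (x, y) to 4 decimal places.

expand ‖A_i−P‖²=L_i² and subtract eq 1 (q_i ≔ ‖A_i‖²−L_i²)
q_1 = 36.0000+25.0000−32.0000 = 29.0000
eq1−eq2 → [12.0000  10.0000]·P = 34.0000
eq1−eq3 → [12.0000  0.0000]·P = 24.0000
2×2 solve → P = (2.0000, 1.0000)

(2.0000, 1.0000)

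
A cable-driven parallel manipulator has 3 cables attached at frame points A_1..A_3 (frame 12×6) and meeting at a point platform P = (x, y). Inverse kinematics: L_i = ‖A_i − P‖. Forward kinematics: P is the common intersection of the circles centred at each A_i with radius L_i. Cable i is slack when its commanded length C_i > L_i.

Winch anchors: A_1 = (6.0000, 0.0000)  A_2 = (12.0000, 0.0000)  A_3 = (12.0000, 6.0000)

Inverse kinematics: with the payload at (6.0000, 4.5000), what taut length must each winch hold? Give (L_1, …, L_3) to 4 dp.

L_1: Δ = A_1−P = (0.0000, -4.5000) → ‖Δ‖ = √20.2500 = 4.5000
L_2: Δ = A_2−P = (6.0000, -4.5000) → ‖Δ‖ = √56.2500 = 7.5000
L_3: Δ = A_3−P = (6.0000, 1.5000) → ‖Δ‖ = √38.2500 = 6.1847

(4.5000, 7.5000, 6.1847)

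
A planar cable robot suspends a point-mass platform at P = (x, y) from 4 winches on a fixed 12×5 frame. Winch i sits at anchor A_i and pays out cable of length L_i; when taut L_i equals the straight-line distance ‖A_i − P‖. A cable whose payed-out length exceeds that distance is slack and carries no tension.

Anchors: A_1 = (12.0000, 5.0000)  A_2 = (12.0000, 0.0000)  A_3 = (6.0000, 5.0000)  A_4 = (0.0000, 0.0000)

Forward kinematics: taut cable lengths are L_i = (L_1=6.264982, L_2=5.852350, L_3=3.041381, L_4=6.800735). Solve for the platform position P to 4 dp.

each cable: (A_i−P)·(A_i−P) = L_i²; let k_i = ‖A_i‖²−L_i²
k_1 = 144.0000+25.0000−39.2500 = 129.7500
row 1: 0.0000x + 10.0000y = 20.0000  (k_2=109.7500)
row 2: 12.0000x + 0.0000y = 78.0000  (k_3=51.7500)
row 3: 24.0000x + 10.0000y = 176.0000  (k_4=-46.2500)
Cramer on rows 1–2 → x = 6.5000, y = 2.0000
check cable 4: ‖A_4−P‖² = 46.2500 ≈ L_4² = 46.2500 ✓

(6.5000, 2.0000)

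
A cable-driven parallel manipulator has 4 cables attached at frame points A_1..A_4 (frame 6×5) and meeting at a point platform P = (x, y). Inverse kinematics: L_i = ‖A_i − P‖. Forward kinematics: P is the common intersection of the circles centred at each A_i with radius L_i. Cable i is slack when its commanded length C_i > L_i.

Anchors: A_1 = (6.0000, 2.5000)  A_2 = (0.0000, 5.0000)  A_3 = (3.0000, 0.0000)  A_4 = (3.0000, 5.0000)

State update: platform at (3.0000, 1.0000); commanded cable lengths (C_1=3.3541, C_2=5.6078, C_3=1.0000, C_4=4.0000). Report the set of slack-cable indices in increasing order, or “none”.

2

i=1: geometric 3.3541 vs commanded 3.3541 ⇒ taut
i=2: geometric 5.0000 vs commanded 5.6078 ⇒ slack
i=3: geometric 1.0000 vs commanded 1.0000 ⇒ taut
i=4: geometric 4.0000 vs commanded 4.0000 ⇒ taut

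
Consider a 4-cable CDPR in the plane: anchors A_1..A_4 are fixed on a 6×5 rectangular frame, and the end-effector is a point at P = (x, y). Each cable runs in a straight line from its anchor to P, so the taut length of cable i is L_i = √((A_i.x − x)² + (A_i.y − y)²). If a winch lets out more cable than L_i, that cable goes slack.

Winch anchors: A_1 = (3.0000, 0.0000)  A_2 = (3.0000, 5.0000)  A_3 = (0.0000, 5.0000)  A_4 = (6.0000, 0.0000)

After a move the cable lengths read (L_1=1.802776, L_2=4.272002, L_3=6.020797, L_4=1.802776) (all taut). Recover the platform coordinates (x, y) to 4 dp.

(4.5000, 1.0000)

circle eqns → linear via eq_j − eq_1; set k_j = A_j·A_j − L_j²
k_1 = 9.0000+0.0000−3.2500 = 5.7500
0.0000·x − 10.0000·y = k_1−k_2 = -10.0000
6.0000·x − 10.0000·y = k_1−k_3 = 17.0000
-6.0000·x + 0.0000·y = k_1−k_4 = -27.0000
solve first two rows → x=4.5000, y=1.0000
check cable 4: ‖A_4−P‖² = 3.2500 ≈ L_4² = 3.2500 ✓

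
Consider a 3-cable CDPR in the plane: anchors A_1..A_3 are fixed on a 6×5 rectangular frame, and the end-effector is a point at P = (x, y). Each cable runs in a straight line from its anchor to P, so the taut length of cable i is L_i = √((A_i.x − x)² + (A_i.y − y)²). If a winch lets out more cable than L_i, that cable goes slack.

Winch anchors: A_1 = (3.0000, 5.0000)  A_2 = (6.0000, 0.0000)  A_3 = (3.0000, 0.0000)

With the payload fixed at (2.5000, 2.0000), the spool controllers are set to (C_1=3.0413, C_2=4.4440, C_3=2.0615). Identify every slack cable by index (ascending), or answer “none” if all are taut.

i=1: geometric 3.0414 vs commanded 3.0413 ⇒ taut
i=2: geometric 4.0311 vs commanded 4.4440 ⇒ slack
i=3: geometric 2.0616 vs commanded 2.0615 ⇒ taut

2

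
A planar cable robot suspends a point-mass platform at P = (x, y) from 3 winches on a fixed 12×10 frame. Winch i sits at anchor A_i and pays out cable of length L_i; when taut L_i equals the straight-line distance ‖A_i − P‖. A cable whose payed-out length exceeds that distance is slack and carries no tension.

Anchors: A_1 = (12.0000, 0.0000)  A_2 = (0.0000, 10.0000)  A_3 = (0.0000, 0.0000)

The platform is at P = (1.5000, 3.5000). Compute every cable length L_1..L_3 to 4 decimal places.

L_1 = √((12.0000−1.5000)² + (0.0000−3.5000)²) = 11.0680
L_2 = √((0.0000−1.5000)² + (10.0000−3.5000)²) = 6.6708
L_3 = √((0.0000−1.5000)² + (0.0000−3.5000)²) = 3.8079

(11.0680, 6.6708, 3.8079)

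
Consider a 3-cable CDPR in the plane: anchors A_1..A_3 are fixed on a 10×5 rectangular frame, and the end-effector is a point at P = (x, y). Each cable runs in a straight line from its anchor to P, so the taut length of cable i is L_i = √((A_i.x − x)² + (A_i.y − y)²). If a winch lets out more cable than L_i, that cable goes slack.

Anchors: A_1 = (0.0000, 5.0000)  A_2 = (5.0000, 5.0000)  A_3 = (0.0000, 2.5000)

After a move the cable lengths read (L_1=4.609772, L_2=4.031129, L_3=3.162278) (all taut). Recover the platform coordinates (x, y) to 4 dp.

expand ‖A_i−P‖²=L_i² and subtract eq 1 (q_i ≔ ‖A_i‖²−L_i²)
q_1 = 0.0000+25.0000−21.2500 = 3.7500
eq1−eq2 → [-10.0000  0.0000]·P = -30.0000
eq1−eq3 → [0.0000  5.0000]·P = 7.5000
2×2 solve → P = (3.0000, 1.5000)

(3.0000, 1.5000)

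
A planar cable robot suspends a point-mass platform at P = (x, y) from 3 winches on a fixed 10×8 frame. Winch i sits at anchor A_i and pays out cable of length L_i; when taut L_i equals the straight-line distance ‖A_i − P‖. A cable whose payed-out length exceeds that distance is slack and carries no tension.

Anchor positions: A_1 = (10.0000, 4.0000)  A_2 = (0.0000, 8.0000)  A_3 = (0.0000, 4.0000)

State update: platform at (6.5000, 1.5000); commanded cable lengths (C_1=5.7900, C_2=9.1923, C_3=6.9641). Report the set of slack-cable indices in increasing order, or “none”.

cable 1: L_1 = ‖A_1−P‖ = 4.3012;  C_1 = 5.7900 → slack
cable 2: L_2 = ‖A_2−P‖ = 9.1924;  C_2 = 9.1923 → taut
cable 3: L_3 = ‖A_3−P‖ = 6.9642;  C_3 = 6.9641 → taut

1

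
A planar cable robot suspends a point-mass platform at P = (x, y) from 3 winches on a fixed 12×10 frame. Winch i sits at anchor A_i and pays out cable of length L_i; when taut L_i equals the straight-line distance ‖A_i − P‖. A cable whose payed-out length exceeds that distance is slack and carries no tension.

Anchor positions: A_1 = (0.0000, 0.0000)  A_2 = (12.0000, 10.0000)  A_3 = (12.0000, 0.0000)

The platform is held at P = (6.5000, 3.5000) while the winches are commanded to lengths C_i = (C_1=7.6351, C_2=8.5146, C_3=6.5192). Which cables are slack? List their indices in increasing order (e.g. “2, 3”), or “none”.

i=1: geometric 7.3824 vs commanded 7.6351 ⇒ slack
i=2: geometric 8.5147 vs commanded 8.5146 ⇒ taut
i=3: geometric 6.5192 vs commanded 6.5192 ⇒ taut

1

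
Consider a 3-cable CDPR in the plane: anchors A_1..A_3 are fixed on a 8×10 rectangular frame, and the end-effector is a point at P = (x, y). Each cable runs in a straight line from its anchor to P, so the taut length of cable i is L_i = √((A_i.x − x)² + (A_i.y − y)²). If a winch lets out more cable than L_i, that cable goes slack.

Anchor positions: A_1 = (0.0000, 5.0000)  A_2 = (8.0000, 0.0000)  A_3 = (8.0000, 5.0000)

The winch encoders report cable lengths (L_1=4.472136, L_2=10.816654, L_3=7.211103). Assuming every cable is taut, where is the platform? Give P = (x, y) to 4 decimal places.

expand ‖A_i−P‖²=L_i² and subtract eq 1 (k_i ≔ ‖A_i‖²−L_i²)
k_1 = 0.0000+25.0000−20.0000 = 5.0000
eq1−eq2 → [-16.0000  10.0000]·P = 58.0000
eq1−eq3 → [-16.0000  0.0000]·P = -32.0000
2×2 solve → P = (2.0000, 9.0000)

(2.0000, 9.0000)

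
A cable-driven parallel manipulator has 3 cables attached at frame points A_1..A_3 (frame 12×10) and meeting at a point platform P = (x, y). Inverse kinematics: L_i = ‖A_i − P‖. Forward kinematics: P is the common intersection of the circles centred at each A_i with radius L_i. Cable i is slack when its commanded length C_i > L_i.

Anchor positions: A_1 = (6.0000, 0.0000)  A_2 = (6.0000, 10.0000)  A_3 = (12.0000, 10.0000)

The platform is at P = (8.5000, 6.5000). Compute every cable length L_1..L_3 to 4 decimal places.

(6.9642, 4.3012, 4.9497)

cable 1: Δx=-2.5000, Δy=-6.5000; L_1 = √(Δx²+Δy²) = 6.9642
cable 2: Δx=-2.5000, Δy=3.5000; L_2 = √(Δx²+Δy²) = 4.3012
cable 3: Δx=3.5000, Δy=3.5000; L_3 = √(Δx²+Δy²) = 4.9497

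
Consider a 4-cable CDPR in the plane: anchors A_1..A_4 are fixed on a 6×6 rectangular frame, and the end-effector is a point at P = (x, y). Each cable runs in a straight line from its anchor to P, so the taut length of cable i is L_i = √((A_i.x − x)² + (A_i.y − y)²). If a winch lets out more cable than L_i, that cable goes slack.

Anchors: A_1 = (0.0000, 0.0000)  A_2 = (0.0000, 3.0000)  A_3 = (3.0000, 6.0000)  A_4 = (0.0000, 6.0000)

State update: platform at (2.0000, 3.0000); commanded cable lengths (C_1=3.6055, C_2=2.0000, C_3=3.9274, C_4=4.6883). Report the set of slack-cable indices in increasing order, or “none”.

i=1: geometric 3.6056 vs commanded 3.6055 ⇒ taut
i=2: geometric 2.0000 vs commanded 2.0000 ⇒ taut
i=3: geometric 3.1623 vs commanded 3.9274 ⇒ slack
i=4: geometric 3.6056 vs commanded 4.6883 ⇒ slack

3, 4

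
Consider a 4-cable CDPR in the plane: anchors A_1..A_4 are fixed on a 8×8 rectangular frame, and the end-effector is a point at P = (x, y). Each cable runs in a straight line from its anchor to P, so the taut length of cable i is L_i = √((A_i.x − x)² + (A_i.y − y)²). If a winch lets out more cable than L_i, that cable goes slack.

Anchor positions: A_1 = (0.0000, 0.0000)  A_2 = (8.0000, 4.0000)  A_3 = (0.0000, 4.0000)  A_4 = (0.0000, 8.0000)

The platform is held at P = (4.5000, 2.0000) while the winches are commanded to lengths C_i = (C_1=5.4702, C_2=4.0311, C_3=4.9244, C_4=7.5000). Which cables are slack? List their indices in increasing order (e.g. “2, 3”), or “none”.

cable 1: L_1 = ‖A_1−P‖ = 4.9244;  C_1 = 5.4702 → slack
cable 2: L_2 = ‖A_2−P‖ = 4.0311;  C_2 = 4.0311 → taut
cable 3: L_3 = ‖A_3−P‖ = 4.9244;  C_3 = 4.9244 → taut
cable 4: L_4 = ‖A_4−P‖ = 7.5000;  C_4 = 7.5000 → taut

1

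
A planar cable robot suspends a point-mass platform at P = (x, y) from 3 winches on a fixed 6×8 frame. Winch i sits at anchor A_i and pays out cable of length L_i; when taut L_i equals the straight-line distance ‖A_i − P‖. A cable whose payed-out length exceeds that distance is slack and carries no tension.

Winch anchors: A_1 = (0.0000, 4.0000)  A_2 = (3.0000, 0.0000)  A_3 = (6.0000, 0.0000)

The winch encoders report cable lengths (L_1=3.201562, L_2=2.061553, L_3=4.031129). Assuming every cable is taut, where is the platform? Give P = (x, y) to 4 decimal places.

(2.5000, 2.0000)

expand ‖A_i−P‖²=L_i² and subtract eq 1 (c_i ≔ ‖A_i‖²−L_i²)
c_1 = 0.0000+16.0000−10.2500 = 5.7500
eq1−eq2 → [-6.0000  8.0000]·P = 1.0000
eq1−eq3 → [-12.0000  8.0000]·P = -14.0000
2×2 solve → P = (2.5000, 2.0000)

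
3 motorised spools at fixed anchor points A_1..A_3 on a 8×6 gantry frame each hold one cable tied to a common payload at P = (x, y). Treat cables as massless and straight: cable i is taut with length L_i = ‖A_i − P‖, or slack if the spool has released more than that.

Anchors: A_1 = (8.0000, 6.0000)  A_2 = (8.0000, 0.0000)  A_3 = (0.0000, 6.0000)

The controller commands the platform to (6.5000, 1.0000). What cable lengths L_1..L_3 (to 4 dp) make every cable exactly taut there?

(5.2202, 1.8028, 8.2006)

L_1 = √((8.0000−6.5000)² + (6.0000−1.0000)²) = 5.2202
L_2 = √((8.0000−6.5000)² + (0.0000−1.0000)²) = 1.8028
L_3 = √((0.0000−6.5000)² + (6.0000−1.0000)²) = 8.2006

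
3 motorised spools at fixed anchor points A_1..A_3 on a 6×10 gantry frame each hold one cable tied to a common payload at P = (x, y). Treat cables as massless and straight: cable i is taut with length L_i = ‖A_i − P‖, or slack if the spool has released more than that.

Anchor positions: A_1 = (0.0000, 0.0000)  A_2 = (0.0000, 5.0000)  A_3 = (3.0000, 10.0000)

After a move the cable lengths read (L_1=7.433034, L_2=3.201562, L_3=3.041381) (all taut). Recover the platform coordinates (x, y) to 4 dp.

circle eqns → linear via eq_j − eq_1; set q_j = A_j·A_j − L_j²
q_1 = 0.0000+0.0000−55.2500 = -55.2500
0.0000·x − 10.0000·y = q_1−q_2 = -70.0000
-6.0000·x − 20.0000·y = q_1−q_3 = -155.0000
solve first two rows → x=2.5000, y=7.0000

(2.5000, 7.0000)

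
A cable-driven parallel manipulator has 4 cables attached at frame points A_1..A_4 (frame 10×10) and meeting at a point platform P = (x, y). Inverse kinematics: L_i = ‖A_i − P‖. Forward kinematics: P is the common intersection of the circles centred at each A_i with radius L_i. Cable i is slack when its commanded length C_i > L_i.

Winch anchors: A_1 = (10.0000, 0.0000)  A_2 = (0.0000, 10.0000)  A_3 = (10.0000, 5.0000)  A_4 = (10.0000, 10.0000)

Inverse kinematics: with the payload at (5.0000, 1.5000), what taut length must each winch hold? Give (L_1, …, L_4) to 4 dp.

(5.2202, 9.8615, 6.1033, 9.8615)

L_1 = √((10.0000−5.0000)² + (0.0000−1.5000)²) = 5.2202
L_2 = √((0.0000−5.0000)² + (10.0000−1.5000)²) = 9.8615
L_3 = √((10.0000−5.0000)² + (5.0000−1.5000)²) = 6.1033
L_4 = √((10.0000−5.0000)² + (10.0000−1.5000)²) = 9.8615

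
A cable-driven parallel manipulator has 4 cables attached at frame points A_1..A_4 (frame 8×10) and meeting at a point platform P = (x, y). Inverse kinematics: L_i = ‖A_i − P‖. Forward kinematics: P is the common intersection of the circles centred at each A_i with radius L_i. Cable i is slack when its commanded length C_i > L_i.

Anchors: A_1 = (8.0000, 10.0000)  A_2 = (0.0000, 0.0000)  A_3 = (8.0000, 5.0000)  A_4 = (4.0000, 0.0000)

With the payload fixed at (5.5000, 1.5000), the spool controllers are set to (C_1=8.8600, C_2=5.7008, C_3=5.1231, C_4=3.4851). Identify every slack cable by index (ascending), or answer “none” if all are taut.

3, 4

cable 1: L_1 = ‖A_1−P‖ = 8.8600;  C_1 = 8.8600 → taut
cable 2: L_2 = ‖A_2−P‖ = 5.7009;  C_2 = 5.7008 → taut
cable 3: L_3 = ‖A_3−P‖ = 4.3012;  C_3 = 5.1231 → slack
cable 4: L_4 = ‖A_4−P‖ = 2.1213;  C_4 = 3.4851 → slack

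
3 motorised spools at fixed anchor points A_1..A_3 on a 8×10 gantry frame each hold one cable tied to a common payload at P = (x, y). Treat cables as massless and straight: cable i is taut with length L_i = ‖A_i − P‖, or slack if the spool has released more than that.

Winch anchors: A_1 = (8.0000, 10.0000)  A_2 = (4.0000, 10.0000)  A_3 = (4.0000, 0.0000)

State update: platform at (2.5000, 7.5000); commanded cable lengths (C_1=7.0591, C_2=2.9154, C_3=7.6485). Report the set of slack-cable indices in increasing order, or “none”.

1

i=1: geometric 6.0415 vs commanded 7.0591 ⇒ slack
i=2: geometric 2.9155 vs commanded 2.9154 ⇒ taut
i=3: geometric 7.6485 vs commanded 7.6485 ⇒ taut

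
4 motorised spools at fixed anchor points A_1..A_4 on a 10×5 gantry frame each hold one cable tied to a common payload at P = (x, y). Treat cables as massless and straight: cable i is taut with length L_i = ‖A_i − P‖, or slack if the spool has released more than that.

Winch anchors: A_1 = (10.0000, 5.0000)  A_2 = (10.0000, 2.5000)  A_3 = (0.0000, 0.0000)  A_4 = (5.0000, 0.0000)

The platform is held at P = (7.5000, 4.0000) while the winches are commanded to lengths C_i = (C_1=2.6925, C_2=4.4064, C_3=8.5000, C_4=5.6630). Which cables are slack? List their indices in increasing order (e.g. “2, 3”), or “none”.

2, 4

i=1: geometric 2.6926 vs commanded 2.6925 ⇒ taut
i=2: geometric 2.9155 vs commanded 4.4064 ⇒ slack
i=3: geometric 8.5000 vs commanded 8.5000 ⇒ taut
i=4: geometric 4.7170 vs commanded 5.6630 ⇒ slack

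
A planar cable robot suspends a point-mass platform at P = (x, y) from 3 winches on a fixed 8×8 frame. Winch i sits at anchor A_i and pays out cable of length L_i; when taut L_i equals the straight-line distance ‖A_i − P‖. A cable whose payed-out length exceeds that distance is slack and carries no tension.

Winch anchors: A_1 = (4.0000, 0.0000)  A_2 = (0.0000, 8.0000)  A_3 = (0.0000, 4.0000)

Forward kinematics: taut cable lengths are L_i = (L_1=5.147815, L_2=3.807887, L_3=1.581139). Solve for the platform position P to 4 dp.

(1.5000, 4.5000)

each cable: (A_i−P)·(A_i−P) = L_i²; let k_i = ‖A_i‖²−L_i²
k_1 = 16.0000+0.0000−26.5000 = -10.5000
row 1: 8.0000x − 16.0000y = -60.0000  (k_2=49.5000)
row 2: 8.0000x − 8.0000y = -24.0000  (k_3=13.5000)
Cramer on rows 1–2 → x = 1.5000, y = 4.5000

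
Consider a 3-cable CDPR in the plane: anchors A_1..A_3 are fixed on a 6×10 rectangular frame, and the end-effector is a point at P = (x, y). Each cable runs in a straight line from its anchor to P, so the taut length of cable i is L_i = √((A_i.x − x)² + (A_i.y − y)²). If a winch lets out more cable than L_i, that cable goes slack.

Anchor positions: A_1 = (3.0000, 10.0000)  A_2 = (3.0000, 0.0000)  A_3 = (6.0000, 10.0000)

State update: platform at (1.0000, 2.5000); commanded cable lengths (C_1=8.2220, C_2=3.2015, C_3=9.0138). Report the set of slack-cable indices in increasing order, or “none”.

1

i=1: geometric 7.7621 vs commanded 8.2220 ⇒ slack
i=2: geometric 3.2016 vs commanded 3.2015 ⇒ taut
i=3: geometric 9.0139 vs commanded 9.0138 ⇒ taut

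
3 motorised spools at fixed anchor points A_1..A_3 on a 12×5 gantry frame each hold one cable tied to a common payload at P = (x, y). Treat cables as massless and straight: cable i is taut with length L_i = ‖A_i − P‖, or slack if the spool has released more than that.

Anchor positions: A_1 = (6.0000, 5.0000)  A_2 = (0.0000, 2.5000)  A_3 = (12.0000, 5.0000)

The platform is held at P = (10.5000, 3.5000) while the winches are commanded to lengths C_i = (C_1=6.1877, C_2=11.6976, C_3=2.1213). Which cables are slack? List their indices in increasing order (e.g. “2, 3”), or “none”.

cable 1: √((-4.5000)²+(1.5000)²)=4.7434, C_1=6.1877: slack
cable 2: √((-10.5000)²+(-1.0000)²)=10.5475, C_2=11.6976: slack
cable 3: √((1.5000)²+(1.5000)²)=2.1213, C_3=2.1213: taut

1, 2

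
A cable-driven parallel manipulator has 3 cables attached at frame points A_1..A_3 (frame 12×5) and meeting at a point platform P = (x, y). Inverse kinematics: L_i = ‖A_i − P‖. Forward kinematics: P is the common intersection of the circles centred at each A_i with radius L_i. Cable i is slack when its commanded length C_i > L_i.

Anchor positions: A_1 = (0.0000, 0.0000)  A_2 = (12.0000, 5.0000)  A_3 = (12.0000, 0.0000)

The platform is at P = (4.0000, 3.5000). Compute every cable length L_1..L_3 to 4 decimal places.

(5.3151, 8.1394, 8.7321)

L_1: Δ = A_1−P = (-4.0000, -3.5000) → ‖Δ‖ = √28.2500 = 5.3151
L_2: Δ = A_2−P = (8.0000, 1.5000) → ‖Δ‖ = √66.2500 = 8.1394
L_3: Δ = A_3−P = (8.0000, -3.5000) → ‖Δ‖ = √76.2500 = 8.7321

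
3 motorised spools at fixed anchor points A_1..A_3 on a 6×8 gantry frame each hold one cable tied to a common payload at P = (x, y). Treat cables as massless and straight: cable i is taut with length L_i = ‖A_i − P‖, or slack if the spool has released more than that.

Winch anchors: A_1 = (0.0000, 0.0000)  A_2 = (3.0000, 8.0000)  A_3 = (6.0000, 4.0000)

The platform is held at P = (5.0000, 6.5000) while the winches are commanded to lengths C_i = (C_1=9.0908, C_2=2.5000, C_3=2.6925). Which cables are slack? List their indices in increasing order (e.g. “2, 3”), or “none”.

cable 1: √((-5.0000)²+(-6.5000)²)=8.2006, C_1=9.0908: slack
cable 2: √((-2.0000)²+(1.5000)²)=2.5000, C_2=2.5000: taut
cable 3: √((1.0000)²+(-2.5000)²)=2.6926, C_3=2.6925: taut

1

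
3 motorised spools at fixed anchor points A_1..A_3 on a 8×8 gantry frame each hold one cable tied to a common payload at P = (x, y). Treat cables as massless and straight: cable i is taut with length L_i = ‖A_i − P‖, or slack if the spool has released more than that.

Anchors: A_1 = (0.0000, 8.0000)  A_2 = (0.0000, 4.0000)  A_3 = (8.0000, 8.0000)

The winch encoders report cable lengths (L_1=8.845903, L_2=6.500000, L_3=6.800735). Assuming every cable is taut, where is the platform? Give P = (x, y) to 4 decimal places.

expand ‖A_i−P‖²=L_i² and subtract eq 1 (q_i ≔ ‖A_i‖²−L_i²)
q_1 = 0.0000+64.0000−78.2500 = -14.2500
eq1−eq2 → [0.0000  8.0000]·P = 12.0000
eq1−eq3 → [-16.0000  0.0000]·P = -96.0000
2×2 solve → P = (6.0000, 1.5000)

(6.0000, 1.5000)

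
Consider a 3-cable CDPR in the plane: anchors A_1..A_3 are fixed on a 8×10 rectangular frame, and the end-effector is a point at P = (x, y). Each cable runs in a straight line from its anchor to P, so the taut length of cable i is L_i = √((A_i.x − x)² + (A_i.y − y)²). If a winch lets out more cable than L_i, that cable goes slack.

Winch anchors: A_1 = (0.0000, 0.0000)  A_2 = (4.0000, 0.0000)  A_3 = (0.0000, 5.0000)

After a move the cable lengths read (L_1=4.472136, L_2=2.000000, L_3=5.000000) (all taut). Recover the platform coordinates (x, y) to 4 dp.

(4.0000, 2.0000)

expand ‖A_i−P‖²=L_i² and subtract eq 1 (q_i ≔ ‖A_i‖²−L_i²)
q_1 = 0.0000+0.0000−20.0000 = -20.0000
eq1−eq2 → [-8.0000  0.0000]·P = -32.0000
eq1−eq3 → [0.0000  -10.0000]·P = -20.0000
2×2 solve → P = (4.0000, 2.0000)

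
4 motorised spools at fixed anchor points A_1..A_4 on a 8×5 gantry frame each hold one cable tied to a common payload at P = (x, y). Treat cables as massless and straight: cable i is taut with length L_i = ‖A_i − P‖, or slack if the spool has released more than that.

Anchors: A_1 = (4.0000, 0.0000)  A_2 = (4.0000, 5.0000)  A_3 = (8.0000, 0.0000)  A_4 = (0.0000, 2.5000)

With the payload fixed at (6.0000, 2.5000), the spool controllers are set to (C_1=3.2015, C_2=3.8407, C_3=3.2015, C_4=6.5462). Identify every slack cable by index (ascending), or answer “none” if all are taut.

2, 4

i=1: geometric 3.2016 vs commanded 3.2015 ⇒ taut
i=2: geometric 3.2016 vs commanded 3.8407 ⇒ slack
i=3: geometric 3.2016 vs commanded 3.2015 ⇒ taut
i=4: geometric 6.0000 vs commanded 6.5462 ⇒ slack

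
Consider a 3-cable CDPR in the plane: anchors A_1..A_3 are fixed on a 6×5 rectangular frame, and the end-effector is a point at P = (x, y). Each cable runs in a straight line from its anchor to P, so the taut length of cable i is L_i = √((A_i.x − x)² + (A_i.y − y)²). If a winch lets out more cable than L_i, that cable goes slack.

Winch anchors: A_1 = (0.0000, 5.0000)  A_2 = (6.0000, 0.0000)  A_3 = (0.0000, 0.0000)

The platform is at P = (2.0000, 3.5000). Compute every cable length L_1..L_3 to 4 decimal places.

(2.5000, 5.3151, 4.0311)

L_1 = √((0.0000−2.0000)² + (5.0000−3.5000)²) = 2.5000
L_2 = √((6.0000−2.0000)² + (0.0000−3.5000)²) = 5.3151
L_3 = √((0.0000−2.0000)² + (0.0000−3.5000)²) = 4.0311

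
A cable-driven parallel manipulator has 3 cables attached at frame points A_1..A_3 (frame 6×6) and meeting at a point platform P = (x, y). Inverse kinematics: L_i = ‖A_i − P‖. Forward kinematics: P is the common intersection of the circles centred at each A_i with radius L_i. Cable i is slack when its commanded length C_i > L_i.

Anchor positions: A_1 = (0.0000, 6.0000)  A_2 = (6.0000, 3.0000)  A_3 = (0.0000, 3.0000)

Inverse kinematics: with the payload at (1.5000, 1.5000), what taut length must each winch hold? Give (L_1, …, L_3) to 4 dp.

L_1 = √((0.0000−1.5000)² + (6.0000−1.5000)²) = 4.7434
L_2 = √((6.0000−1.5000)² + (3.0000−1.5000)²) = 4.7434
L_3 = √((0.0000−1.5000)² + (3.0000−1.5000)²) = 2.1213

(4.7434, 4.7434, 2.1213)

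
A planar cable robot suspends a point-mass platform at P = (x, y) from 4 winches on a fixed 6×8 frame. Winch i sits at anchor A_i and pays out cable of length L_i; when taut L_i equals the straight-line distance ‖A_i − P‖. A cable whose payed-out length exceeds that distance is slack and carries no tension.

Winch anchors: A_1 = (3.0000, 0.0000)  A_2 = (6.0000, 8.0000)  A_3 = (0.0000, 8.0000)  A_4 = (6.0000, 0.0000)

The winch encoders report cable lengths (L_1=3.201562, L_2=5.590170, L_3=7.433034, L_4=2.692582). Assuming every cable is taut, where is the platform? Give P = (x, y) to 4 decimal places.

(5.0000, 2.5000)

circle eqns → linear via eq_j − eq_1; set c_j = A_j·A_j − L_j²
c_1 = 9.0000+0.0000−10.2500 = -1.2500
-6.0000·x − 16.0000·y = c_1−c_2 = -70.0000
6.0000·x − 16.0000·y = c_1−c_3 = -10.0000
-6.0000·x + 0.0000·y = c_1−c_4 = -30.0000
solve first two rows → x=5.0000, y=2.5000
check cable 4: ‖A_4−P‖² = 7.2500 ≈ L_4² = 7.2500 ✓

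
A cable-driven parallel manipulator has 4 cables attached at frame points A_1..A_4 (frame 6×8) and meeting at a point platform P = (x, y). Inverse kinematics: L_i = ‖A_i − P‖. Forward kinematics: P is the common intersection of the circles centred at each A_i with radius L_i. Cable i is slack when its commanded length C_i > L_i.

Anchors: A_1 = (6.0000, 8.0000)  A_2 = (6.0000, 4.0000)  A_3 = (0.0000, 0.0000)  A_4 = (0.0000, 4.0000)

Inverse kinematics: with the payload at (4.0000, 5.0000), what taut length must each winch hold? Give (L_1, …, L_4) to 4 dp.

cable 1: Δx=2.0000, Δy=3.0000; L_1 = √(Δx²+Δy²) = 3.6056
cable 2: Δx=2.0000, Δy=-1.0000; L_2 = √(Δx²+Δy²) = 2.2361
cable 3: Δx=-4.0000, Δy=-5.0000; L_3 = √(Δx²+Δy²) = 6.4031
cable 4: Δx=-4.0000, Δy=-1.0000; L_4 = √(Δx²+Δy²) = 4.1231

(3.6056, 2.2361, 6.4031, 4.1231)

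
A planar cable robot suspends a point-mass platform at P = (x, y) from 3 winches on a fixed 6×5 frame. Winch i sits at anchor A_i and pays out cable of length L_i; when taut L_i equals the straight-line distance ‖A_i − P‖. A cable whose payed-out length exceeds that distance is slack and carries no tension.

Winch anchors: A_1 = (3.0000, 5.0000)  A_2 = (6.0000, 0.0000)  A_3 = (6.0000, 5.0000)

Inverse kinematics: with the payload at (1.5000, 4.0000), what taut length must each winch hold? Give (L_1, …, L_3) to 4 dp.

L_1 = √((3.0000−1.5000)² + (5.0000−4.0000)²) = 1.8028
L_2 = √((6.0000−1.5000)² + (0.0000−4.0000)²) = 6.0208
L_3 = √((6.0000−1.5000)² + (5.0000−4.0000)²) = 4.6098

(1.8028, 6.0208, 4.6098)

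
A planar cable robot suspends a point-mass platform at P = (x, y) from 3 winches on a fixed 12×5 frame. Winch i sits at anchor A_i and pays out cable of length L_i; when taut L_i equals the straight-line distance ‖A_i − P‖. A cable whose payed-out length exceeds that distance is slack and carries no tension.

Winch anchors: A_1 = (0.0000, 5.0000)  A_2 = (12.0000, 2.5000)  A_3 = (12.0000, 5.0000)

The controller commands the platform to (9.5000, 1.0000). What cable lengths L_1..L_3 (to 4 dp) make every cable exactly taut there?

(10.3078, 2.9155, 4.7170)

L_1: Δ = A_1−P = (-9.5000, 4.0000) → ‖Δ‖ = √106.2500 = 10.3078
L_2: Δ = A_2−P = (2.5000, 1.5000) → ‖Δ‖ = √8.5000 = 2.9155
L_3: Δ = A_3−P = (2.5000, 4.0000) → ‖Δ‖ = √22.2500 = 4.7170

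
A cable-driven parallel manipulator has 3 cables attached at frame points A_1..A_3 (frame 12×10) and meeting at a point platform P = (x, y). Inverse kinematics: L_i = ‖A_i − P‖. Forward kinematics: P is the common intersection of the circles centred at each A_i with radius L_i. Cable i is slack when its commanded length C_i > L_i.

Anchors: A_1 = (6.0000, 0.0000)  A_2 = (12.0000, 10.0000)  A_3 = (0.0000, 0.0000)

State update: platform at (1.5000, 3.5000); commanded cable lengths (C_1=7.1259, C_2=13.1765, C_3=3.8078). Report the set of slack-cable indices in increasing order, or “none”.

cable 1: L_1 = ‖A_1−P‖ = 5.7009;  C_1 = 7.1259 → slack
cable 2: L_2 = ‖A_2−P‖ = 12.3491;  C_2 = 13.1765 → slack
cable 3: L_3 = ‖A_3−P‖ = 3.8079;  C_3 = 3.8078 → taut

1, 2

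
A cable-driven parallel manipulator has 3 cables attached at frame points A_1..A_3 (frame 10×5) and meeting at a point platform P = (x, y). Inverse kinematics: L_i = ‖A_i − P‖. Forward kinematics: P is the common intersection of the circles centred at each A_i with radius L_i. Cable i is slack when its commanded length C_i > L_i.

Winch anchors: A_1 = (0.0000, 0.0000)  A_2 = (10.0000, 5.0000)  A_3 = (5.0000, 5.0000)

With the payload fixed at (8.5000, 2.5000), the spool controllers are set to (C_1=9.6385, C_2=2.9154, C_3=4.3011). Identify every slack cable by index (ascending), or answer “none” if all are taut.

cable 1: L_1 = ‖A_1−P‖ = 8.8600;  C_1 = 9.6385 → slack
cable 2: L_2 = ‖A_2−P‖ = 2.9155;  C_2 = 2.9154 → taut
cable 3: L_3 = ‖A_3−P‖ = 4.3012;  C_3 = 4.3011 → taut

1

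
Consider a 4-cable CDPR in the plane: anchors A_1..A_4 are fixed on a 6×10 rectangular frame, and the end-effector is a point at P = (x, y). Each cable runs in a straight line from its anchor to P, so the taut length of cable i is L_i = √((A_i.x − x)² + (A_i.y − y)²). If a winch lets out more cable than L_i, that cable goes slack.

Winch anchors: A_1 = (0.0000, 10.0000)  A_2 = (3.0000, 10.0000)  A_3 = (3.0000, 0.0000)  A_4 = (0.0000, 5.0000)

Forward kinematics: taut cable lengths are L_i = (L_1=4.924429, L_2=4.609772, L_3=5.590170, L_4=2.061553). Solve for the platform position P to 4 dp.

(2.0000, 5.5000)

each cable: (A_i−P)·(A_i−P) = L_i²; let k_i = ‖A_i‖²−L_i²
k_1 = 0.0000+100.0000−24.2500 = 75.7500
row 1: -6.0000x + 0.0000y = -12.0000  (k_2=87.7500)
row 2: -6.0000x + 20.0000y = 98.0000  (k_3=-22.2500)
row 3: 0.0000x + 10.0000y = 55.0000  (k_4=20.7500)
Cramer on rows 1–2 → x = 2.0000, y = 5.5000
check cable 4: ‖A_4−P‖² = 4.2500 ≈ L_4² = 4.2500 ✓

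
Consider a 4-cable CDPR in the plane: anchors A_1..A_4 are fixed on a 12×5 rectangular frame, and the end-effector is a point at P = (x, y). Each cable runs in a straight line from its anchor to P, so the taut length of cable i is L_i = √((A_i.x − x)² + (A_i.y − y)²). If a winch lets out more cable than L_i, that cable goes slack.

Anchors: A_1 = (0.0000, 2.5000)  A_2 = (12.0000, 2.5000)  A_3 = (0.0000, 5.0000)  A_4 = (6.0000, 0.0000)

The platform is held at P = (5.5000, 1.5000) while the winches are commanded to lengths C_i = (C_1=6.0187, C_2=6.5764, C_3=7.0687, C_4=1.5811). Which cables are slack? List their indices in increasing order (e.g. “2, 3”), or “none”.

cable 1: L_1 = ‖A_1−P‖ = 5.5902;  C_1 = 6.0187 → slack
cable 2: L_2 = ‖A_2−P‖ = 6.5765;  C_2 = 6.5764 → taut
cable 3: L_3 = ‖A_3−P‖ = 6.5192;  C_3 = 7.0687 → slack
cable 4: L_4 = ‖A_4−P‖ = 1.5811;  C_4 = 1.5811 → taut

1, 3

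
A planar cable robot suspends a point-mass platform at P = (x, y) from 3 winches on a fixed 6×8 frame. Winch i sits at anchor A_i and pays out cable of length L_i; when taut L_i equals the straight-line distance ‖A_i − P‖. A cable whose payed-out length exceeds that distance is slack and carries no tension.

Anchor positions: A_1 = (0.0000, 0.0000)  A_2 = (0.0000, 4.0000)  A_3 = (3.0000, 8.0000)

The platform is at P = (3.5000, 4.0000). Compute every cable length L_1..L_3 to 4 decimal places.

(5.3151, 3.5000, 4.0311)

cable 1: Δx=-3.5000, Δy=-4.0000; L_1 = √(Δx²+Δy²) = 5.3151
cable 2: Δx=-3.5000, Δy=0.0000; L_2 = √(Δx²+Δy²) = 3.5000
cable 3: Δx=-0.5000, Δy=4.0000; L_3 = √(Δx²+Δy²) = 4.0311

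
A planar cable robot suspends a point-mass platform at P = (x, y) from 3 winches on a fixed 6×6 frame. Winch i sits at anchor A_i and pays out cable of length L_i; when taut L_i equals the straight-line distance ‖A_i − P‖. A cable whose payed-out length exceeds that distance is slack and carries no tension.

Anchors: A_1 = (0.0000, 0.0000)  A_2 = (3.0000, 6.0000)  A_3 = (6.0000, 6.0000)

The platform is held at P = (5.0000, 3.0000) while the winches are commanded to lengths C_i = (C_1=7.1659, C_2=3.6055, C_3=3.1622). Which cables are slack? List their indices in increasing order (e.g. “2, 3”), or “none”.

1

cable 1: √((-5.0000)²+(-3.0000)²)=5.8310, C_1=7.1659: slack
cable 2: √((-2.0000)²+(3.0000)²)=3.6056, C_2=3.6055: taut
cable 3: √((1.0000)²+(3.0000)²)=3.1623, C_3=3.1622: taut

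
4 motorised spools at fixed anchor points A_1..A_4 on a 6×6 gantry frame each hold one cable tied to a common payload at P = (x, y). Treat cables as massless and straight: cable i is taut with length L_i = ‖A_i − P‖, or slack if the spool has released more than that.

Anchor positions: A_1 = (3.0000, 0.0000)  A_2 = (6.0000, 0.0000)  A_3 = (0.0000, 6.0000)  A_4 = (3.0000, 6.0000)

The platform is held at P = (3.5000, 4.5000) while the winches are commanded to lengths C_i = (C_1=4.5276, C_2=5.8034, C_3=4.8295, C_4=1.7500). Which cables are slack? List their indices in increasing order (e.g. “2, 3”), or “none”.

2, 3, 4

cable 1: √((-0.5000)²+(-4.5000)²)=4.5277, C_1=4.5276: taut
cable 2: √((2.5000)²+(-4.5000)²)=5.1478, C_2=5.8034: slack
cable 3: √((-3.5000)²+(1.5000)²)=3.8079, C_3=4.8295: slack
cable 4: √((-0.5000)²+(1.5000)²)=1.5811, C_4=1.7500: slack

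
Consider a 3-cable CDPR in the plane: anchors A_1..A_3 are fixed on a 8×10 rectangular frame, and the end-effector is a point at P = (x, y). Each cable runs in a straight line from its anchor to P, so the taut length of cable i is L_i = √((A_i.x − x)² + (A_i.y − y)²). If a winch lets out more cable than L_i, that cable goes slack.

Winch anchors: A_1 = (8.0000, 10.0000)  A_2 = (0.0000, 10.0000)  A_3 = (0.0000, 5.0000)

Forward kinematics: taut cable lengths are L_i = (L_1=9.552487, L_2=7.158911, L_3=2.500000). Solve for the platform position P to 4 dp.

(1.5000, 3.0000)

each cable: (A_i−P)·(A_i−P) = L_i²; let k_i = ‖A_i‖²−L_i²
k_1 = 64.0000+100.0000−91.2500 = 72.7500
row 1: 16.0000x + 0.0000y = 24.0000  (k_2=48.7500)
row 2: 16.0000x + 10.0000y = 54.0000  (k_3=18.7500)
Cramer on rows 1–2 → x = 1.5000, y = 3.0000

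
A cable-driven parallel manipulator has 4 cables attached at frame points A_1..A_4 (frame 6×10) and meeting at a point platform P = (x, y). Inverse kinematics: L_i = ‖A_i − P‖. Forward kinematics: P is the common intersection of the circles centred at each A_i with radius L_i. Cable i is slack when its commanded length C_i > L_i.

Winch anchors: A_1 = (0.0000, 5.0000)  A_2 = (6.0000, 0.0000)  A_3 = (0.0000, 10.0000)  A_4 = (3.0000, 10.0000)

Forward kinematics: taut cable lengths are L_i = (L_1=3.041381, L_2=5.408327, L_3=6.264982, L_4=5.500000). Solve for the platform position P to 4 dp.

circle eqns → linear via eq_j − eq_1; set c_j = A_j·A_j − L_j²
c_1 = 0.0000+25.0000−9.2500 = 15.7500
-12.0000·x + 10.0000·y = c_1−c_2 = 9.0000
0.0000·x − 10.0000·y = c_1−c_3 = -45.0000
-6.0000·x − 10.0000·y = c_1−c_4 = -63.0000
solve first two rows → x=3.0000, y=4.5000
check cable 4: ‖A_4−P‖² = 30.2500 ≈ L_4² = 30.2500 ✓

(3.0000, 4.5000)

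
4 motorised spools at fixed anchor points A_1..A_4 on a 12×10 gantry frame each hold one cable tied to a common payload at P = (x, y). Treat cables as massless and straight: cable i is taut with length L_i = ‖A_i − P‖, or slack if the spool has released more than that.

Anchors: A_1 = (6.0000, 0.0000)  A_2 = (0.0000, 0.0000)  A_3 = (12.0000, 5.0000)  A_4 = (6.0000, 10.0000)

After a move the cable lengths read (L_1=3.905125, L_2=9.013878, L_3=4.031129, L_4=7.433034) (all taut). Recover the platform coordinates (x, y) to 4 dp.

(8.5000, 3.0000)

each cable: (A_i−P)·(A_i−P) = L_i²; let k_i = ‖A_i‖²−L_i²
k_1 = 36.0000+0.0000−15.2500 = 20.7500
row 1: 12.0000x + 0.0000y = 102.0000  (k_2=-81.2500)
row 2: -12.0000x − 10.0000y = -132.0000  (k_3=152.7500)
row 3: 0.0000x − 20.0000y = -60.0000  (k_4=80.7500)
Cramer on rows 1–2 → x = 8.5000, y = 3.0000
check cable 4: ‖A_4−P‖² = 55.2500 ≈ L_4² = 55.2500 ✓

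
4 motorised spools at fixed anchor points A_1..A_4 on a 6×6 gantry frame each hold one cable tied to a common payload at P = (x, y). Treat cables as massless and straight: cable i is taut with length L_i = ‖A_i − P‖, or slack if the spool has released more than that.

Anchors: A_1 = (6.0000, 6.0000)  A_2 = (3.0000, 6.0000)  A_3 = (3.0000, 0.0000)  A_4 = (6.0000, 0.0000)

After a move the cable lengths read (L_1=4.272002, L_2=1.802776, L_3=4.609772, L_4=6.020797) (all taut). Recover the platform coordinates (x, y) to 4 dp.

(2.0000, 4.5000)

each cable: (A_i−P)·(A_i−P) = L_i²; let c_i = ‖A_i‖²−L_i²
c_1 = 36.0000+36.0000−18.2500 = 53.7500
row 1: 6.0000x + 0.0000y = 12.0000  (c_2=41.7500)
row 2: 6.0000x + 12.0000y = 66.0000  (c_3=-12.2500)
row 3: 0.0000x + 12.0000y = 54.0000  (c_4=-0.2500)
Cramer on rows 1–2 → x = 2.0000, y = 4.5000
check cable 4: ‖A_4−P‖² = 36.2500 ≈ L_4² = 36.2500 ✓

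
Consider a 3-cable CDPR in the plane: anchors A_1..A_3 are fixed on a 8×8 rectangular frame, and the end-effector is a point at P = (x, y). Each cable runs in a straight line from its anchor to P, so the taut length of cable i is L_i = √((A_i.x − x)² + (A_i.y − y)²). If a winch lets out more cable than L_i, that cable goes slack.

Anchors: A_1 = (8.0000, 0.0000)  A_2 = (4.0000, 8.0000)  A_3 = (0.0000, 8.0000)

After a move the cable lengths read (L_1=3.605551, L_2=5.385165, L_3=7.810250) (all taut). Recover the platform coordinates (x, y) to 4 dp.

expand ‖A_i−P‖²=L_i² and subtract eq 1 (q_i ≔ ‖A_i‖²−L_i²)
q_1 = 64.0000+0.0000−13.0000 = 51.0000
eq1−eq2 → [8.0000  -16.0000]·P = 0.0000
eq1−eq3 → [16.0000  -16.0000]·P = 48.0000
2×2 solve → P = (6.0000, 3.0000)

(6.0000, 3.0000)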